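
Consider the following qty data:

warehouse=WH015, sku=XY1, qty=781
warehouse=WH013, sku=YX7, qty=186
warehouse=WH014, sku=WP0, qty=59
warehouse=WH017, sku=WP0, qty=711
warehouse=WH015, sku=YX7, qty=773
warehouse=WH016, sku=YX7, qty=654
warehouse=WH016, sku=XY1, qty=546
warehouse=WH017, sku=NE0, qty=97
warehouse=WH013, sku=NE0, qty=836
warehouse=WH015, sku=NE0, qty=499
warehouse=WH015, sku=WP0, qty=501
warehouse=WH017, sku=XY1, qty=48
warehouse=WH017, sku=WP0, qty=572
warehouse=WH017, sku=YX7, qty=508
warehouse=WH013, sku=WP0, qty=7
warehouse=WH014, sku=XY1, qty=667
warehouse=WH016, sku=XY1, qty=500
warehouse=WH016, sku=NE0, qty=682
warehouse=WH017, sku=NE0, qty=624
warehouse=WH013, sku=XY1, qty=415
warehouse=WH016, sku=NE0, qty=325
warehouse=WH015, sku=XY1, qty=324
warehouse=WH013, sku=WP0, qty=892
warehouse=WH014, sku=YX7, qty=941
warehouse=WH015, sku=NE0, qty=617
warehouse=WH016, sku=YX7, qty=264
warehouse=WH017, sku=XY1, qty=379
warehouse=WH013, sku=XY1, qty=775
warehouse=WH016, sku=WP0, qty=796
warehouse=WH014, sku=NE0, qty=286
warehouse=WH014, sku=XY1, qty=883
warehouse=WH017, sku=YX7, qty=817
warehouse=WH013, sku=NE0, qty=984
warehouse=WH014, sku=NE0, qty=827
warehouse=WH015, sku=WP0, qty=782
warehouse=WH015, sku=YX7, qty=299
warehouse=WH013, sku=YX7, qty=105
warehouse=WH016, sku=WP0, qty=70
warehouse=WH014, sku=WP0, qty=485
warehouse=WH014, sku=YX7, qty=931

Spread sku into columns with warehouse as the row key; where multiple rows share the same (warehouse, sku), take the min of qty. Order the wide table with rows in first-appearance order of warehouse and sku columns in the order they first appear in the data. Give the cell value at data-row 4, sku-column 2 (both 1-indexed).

With rows in first-appearance order of warehouse, row 4 is warehouse=WH017. sku columns in first-appearance order: XY1, YX7, WP0, NE0; column 2 is YX7.
Long rows with warehouse=WH017, sku=YX7: min(508, 817) = 508.

508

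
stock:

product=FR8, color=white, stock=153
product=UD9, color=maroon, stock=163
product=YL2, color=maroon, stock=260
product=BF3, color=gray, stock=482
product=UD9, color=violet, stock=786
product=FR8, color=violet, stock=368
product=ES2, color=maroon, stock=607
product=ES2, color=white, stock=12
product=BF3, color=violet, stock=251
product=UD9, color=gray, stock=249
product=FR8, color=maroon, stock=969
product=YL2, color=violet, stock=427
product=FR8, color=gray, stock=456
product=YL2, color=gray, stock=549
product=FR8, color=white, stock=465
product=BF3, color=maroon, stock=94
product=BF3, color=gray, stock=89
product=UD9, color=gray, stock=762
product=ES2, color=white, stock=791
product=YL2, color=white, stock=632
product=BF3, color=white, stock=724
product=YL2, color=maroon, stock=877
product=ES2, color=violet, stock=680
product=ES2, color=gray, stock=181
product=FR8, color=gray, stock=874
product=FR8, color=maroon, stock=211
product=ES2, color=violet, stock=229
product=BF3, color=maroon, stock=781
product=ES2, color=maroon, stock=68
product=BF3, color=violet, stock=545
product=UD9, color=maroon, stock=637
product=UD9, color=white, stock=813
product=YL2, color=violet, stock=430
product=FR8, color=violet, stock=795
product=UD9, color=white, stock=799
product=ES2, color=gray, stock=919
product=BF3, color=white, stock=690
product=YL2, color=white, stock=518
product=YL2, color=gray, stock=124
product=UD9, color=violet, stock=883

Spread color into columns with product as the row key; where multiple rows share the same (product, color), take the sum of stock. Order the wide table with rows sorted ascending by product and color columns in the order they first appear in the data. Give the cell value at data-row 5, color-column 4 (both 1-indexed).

With rows sorted ascending by product, row 5 is product=YL2. color columns in first-appearance order: white, maroon, gray, violet; column 4 is violet.
Long rows with product=YL2, color=violet: 427 + 430 = 857.

857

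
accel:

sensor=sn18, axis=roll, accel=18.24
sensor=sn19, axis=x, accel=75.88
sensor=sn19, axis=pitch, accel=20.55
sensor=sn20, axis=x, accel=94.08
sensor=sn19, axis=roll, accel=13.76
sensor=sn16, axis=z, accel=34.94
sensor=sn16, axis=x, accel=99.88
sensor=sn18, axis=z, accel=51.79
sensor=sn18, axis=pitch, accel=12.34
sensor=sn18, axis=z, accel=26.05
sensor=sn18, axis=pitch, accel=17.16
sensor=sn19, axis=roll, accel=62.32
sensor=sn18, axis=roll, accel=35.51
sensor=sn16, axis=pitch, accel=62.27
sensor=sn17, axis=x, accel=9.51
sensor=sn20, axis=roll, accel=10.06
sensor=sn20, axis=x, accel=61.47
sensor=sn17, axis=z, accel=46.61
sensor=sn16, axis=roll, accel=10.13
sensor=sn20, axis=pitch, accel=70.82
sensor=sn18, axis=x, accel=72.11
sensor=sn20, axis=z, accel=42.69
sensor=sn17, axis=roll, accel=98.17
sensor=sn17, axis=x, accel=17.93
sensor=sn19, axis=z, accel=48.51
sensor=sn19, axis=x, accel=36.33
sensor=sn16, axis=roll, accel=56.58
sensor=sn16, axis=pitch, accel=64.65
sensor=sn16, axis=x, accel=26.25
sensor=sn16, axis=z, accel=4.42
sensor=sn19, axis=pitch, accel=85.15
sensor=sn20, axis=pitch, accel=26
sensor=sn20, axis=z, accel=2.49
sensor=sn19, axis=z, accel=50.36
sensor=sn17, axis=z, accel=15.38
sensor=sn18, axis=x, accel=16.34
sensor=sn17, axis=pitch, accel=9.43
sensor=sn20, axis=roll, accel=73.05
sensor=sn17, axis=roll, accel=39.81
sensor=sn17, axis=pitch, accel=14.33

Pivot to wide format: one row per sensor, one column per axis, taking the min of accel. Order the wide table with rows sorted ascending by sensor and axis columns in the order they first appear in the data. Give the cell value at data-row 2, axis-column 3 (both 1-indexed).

9.43

With rows sorted ascending by sensor, row 2 is sensor=sn17. axis columns in first-appearance order: roll, x, pitch, z; column 3 is pitch.
Long rows with sensor=sn17, axis=pitch: min(9.43, 14.33) = 9.43.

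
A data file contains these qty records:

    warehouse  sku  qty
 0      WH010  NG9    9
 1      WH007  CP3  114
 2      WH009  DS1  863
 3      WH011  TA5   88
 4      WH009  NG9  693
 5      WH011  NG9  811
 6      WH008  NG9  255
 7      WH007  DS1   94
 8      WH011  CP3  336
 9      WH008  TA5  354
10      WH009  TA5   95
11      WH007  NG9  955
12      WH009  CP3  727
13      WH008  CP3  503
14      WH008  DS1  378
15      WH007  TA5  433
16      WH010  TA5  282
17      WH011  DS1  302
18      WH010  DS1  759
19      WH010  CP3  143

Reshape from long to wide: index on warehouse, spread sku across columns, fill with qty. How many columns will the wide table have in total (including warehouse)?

1 column for warehouse plus 4 distinct sku values → 5 columns.

5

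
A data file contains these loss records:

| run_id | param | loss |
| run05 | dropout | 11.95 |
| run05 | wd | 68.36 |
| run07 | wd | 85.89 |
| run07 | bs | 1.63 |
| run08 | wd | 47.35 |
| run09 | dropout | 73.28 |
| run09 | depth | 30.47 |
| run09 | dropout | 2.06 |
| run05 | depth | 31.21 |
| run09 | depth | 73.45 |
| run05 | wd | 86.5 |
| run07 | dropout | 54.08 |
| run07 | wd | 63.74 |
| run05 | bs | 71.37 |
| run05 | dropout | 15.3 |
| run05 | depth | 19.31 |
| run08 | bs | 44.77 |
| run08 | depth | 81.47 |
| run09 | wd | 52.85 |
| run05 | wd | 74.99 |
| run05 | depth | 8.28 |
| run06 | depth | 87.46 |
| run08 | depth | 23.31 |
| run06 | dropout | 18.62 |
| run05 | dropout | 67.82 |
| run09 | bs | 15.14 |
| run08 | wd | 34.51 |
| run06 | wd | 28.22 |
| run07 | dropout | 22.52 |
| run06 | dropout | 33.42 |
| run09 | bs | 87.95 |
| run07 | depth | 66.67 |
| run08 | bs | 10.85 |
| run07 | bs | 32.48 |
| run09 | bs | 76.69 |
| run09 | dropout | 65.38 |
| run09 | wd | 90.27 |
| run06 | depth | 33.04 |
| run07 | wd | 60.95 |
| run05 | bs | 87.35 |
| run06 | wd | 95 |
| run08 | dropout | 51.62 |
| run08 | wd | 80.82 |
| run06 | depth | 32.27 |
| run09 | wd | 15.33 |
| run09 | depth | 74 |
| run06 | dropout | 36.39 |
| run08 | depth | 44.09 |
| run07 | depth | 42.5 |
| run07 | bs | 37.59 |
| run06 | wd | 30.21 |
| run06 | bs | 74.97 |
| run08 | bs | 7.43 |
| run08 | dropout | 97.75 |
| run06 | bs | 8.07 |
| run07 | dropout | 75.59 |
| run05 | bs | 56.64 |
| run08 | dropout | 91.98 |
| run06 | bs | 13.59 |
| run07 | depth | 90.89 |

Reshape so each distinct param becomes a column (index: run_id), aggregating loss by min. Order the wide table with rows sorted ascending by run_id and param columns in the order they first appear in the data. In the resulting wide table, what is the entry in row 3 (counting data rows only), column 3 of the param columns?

1.63

With rows sorted ascending by run_id, row 3 is run_id=run07. param columns in first-appearance order: dropout, wd, bs, depth; column 3 is bs.
Long rows with run_id=run07, param=bs: min(1.63, 32.48, 37.59) = 1.63.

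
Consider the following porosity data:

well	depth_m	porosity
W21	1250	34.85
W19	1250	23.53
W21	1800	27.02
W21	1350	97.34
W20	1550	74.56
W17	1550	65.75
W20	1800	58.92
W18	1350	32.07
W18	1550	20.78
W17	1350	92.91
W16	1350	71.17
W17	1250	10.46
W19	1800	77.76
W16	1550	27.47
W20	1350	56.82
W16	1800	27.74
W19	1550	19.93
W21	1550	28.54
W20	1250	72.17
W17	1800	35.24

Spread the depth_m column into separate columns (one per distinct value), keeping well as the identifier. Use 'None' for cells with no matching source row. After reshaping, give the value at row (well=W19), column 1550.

The long row with well=W19, depth_m=1550 has porosity=19.93.

19.93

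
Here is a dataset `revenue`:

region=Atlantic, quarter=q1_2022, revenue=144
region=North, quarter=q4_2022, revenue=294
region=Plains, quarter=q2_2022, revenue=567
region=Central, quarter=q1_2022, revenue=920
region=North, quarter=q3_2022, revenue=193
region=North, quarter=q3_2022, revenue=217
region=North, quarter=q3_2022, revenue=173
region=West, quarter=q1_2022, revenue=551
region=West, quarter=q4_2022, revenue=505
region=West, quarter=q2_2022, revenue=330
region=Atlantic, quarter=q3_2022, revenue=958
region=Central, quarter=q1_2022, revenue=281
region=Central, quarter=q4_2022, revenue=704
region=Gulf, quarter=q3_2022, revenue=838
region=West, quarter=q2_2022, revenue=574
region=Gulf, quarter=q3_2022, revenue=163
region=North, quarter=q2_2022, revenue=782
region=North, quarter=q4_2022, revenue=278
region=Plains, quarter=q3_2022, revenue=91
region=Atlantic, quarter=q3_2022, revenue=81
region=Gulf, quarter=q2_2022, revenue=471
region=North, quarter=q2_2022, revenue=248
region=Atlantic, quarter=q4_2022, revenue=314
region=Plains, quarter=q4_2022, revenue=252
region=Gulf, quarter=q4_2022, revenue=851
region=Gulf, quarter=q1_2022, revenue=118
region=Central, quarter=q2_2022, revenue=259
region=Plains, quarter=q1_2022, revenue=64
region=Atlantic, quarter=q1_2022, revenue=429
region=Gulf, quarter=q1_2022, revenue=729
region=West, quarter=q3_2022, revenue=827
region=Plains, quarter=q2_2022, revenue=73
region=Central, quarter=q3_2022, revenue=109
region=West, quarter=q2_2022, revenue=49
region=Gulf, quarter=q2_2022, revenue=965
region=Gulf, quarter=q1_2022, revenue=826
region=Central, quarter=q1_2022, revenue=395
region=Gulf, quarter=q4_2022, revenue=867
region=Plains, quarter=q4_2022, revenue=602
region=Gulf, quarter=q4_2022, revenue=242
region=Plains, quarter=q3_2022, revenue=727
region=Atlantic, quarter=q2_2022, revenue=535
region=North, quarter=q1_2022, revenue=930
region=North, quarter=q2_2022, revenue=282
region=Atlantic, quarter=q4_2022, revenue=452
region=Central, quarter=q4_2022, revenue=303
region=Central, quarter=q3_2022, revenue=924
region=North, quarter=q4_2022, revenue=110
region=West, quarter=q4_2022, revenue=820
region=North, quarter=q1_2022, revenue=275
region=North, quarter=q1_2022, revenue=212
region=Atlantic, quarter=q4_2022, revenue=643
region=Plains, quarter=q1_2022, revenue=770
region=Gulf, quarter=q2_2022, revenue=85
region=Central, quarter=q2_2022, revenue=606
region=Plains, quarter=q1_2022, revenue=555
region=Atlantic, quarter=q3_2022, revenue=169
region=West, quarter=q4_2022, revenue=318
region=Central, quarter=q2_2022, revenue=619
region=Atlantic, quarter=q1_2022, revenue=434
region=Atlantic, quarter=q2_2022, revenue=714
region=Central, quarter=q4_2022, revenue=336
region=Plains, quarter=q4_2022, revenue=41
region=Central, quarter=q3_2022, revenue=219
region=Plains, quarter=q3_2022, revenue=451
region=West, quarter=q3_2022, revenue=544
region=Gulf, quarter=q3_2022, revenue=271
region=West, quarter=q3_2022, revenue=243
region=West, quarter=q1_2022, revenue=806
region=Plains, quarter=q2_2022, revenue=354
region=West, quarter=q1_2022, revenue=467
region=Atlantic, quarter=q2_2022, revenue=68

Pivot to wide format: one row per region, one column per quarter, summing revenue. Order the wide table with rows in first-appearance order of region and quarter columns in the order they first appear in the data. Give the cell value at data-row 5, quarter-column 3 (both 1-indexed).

With rows in first-appearance order of region, row 5 is region=West. quarter columns in first-appearance order: q1_2022, q4_2022, q2_2022, q3_2022; column 3 is q2_2022.
Long rows with region=West, quarter=q2_2022: 330 + 574 + 49 = 953.

953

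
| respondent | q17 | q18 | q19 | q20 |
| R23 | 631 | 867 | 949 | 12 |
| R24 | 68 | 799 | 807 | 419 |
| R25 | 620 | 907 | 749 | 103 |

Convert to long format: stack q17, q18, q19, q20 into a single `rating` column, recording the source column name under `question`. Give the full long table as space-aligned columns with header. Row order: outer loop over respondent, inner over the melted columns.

Each (respondent, column) pair becomes one row: 3 × 4 = 12 rows.
For example, (R23, q17) → rating=631.

respondent  question  rating
R23         q17       631   
R23         q18       867   
R23         q19       949   
R23         q20       12    
R24         q17       68    
R24         q18       799   
R24         q19       807   
R24         q20       419   
R25         q17       620   
R25         q18       907   
R25         q19       749   
R25         q20       103   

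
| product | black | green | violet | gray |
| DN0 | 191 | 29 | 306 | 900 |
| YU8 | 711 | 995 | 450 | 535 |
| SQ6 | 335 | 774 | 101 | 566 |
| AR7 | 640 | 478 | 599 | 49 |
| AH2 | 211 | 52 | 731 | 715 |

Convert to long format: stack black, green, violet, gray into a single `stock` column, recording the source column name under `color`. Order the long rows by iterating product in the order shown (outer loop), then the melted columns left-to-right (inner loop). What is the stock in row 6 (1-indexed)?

995

20 rows total (5 × 4). Row 6: index ⌊(6-1)/4⌋ = 1 into product → YU8; (6-1) mod 4 = 1 into the melted columns → green.
So row 6 is (YU8, green, 995); stock = 995.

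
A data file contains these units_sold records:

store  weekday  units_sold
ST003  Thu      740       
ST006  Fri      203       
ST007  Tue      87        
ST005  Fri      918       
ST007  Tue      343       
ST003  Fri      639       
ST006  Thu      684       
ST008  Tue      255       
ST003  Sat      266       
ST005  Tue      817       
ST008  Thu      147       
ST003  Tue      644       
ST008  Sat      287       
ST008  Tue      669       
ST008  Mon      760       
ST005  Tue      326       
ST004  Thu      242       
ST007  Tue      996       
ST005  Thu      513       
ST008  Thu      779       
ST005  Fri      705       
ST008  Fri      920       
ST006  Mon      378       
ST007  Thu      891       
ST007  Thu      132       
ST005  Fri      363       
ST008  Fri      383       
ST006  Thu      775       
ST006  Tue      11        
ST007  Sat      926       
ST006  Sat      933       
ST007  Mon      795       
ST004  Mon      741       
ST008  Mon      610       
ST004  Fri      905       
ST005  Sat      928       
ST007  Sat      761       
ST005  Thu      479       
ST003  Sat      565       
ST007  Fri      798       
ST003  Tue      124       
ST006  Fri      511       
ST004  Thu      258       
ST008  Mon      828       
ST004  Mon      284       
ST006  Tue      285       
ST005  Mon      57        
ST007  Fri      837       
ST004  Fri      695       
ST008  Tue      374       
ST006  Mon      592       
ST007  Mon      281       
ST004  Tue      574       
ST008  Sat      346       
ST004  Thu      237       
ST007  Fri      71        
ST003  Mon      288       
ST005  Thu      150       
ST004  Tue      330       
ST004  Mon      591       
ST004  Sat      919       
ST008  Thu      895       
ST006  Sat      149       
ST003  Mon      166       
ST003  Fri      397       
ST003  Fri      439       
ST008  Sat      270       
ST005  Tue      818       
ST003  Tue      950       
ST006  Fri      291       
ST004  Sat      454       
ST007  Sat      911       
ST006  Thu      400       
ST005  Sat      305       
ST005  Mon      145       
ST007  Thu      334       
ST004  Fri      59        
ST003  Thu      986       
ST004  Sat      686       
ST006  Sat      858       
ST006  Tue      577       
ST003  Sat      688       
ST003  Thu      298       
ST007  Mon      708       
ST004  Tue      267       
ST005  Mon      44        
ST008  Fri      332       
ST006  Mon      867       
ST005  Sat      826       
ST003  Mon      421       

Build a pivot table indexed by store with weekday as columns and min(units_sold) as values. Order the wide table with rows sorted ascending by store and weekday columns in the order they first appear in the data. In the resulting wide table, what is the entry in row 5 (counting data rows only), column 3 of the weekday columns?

87

With rows sorted ascending by store, row 5 is store=ST007. weekday columns in first-appearance order: Thu, Fri, Tue, Sat, Mon; column 3 is Tue.
Long rows with store=ST007, weekday=Tue: min(87, 343, 996) = 87.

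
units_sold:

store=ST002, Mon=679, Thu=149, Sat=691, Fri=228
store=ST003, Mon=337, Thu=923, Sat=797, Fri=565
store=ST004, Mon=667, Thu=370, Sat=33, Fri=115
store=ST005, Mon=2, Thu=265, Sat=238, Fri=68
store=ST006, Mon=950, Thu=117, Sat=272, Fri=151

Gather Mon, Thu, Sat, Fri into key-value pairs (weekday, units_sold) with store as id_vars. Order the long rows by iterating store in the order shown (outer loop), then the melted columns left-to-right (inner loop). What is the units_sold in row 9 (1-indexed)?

667

20 rows total (5 × 4). Row 9: index ⌊(9-1)/4⌋ = 2 into store → ST004; (9-1) mod 4 = 0 into the melted columns → Mon.
So row 9 is (ST004, Mon, 667); units_sold = 667.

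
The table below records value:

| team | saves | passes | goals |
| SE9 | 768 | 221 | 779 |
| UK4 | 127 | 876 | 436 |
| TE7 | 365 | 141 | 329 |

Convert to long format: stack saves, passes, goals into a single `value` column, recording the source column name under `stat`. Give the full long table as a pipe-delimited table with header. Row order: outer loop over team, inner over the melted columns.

Each (team, column) pair becomes one row: 3 × 3 = 9 rows.
For example, (SE9, saves) → value=768.

| team | stat | value |
| SE9 | saves | 768 |
| SE9 | passes | 221 |
| SE9 | goals | 779 |
| UK4 | saves | 127 |
| UK4 | passes | 876 |
| UK4 | goals | 436 |
| TE7 | saves | 365 |
| TE7 | passes | 141 |
| TE7 | goals | 329 |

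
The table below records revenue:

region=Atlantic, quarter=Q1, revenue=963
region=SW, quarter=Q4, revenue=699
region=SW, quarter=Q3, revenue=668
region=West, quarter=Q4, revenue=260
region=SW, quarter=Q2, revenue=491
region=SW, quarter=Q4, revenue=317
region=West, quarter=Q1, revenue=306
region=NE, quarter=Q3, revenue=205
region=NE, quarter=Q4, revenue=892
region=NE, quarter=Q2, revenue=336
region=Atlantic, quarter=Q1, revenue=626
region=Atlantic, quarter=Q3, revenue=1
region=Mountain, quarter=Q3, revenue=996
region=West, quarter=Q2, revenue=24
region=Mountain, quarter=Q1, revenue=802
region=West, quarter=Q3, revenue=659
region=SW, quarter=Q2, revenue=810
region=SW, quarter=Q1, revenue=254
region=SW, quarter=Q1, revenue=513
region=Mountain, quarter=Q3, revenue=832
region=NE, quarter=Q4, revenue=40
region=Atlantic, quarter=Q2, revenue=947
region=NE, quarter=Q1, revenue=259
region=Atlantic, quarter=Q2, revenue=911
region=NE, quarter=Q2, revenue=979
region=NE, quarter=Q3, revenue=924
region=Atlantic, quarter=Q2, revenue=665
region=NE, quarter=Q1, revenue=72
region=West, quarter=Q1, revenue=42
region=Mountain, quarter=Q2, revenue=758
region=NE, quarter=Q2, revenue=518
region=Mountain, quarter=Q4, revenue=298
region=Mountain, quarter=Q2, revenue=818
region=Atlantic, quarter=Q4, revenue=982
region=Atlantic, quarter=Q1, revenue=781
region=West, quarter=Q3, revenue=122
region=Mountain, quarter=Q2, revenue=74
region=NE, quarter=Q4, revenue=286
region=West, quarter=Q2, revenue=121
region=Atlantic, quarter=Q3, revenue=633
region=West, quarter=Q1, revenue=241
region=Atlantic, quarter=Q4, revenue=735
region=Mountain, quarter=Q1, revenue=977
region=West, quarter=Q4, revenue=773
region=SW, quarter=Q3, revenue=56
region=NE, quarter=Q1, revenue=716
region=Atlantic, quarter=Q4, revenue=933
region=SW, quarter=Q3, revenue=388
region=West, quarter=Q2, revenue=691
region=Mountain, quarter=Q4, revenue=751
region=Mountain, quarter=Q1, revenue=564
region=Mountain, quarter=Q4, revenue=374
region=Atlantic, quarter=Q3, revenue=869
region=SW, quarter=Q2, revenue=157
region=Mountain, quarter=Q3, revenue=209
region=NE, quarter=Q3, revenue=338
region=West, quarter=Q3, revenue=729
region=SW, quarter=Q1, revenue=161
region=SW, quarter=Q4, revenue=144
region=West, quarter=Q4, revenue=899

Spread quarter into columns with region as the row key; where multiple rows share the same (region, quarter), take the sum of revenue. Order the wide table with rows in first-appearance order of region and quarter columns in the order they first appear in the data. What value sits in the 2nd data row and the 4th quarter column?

1458

With rows in first-appearance order of region, row 2 is region=SW. quarter columns in first-appearance order: Q1, Q4, Q3, Q2; column 4 is Q2.
Long rows with region=SW, quarter=Q2: 491 + 810 + 157 = 1458.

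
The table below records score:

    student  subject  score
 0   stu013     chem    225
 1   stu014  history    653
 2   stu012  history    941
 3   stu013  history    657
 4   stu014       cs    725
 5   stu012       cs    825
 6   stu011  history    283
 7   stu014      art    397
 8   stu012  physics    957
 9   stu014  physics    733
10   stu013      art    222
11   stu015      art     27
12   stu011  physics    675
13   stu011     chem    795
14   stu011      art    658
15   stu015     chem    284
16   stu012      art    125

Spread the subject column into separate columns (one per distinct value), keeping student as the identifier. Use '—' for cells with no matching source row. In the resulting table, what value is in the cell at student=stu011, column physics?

The long row with student=stu011, subject=physics has score=675.

675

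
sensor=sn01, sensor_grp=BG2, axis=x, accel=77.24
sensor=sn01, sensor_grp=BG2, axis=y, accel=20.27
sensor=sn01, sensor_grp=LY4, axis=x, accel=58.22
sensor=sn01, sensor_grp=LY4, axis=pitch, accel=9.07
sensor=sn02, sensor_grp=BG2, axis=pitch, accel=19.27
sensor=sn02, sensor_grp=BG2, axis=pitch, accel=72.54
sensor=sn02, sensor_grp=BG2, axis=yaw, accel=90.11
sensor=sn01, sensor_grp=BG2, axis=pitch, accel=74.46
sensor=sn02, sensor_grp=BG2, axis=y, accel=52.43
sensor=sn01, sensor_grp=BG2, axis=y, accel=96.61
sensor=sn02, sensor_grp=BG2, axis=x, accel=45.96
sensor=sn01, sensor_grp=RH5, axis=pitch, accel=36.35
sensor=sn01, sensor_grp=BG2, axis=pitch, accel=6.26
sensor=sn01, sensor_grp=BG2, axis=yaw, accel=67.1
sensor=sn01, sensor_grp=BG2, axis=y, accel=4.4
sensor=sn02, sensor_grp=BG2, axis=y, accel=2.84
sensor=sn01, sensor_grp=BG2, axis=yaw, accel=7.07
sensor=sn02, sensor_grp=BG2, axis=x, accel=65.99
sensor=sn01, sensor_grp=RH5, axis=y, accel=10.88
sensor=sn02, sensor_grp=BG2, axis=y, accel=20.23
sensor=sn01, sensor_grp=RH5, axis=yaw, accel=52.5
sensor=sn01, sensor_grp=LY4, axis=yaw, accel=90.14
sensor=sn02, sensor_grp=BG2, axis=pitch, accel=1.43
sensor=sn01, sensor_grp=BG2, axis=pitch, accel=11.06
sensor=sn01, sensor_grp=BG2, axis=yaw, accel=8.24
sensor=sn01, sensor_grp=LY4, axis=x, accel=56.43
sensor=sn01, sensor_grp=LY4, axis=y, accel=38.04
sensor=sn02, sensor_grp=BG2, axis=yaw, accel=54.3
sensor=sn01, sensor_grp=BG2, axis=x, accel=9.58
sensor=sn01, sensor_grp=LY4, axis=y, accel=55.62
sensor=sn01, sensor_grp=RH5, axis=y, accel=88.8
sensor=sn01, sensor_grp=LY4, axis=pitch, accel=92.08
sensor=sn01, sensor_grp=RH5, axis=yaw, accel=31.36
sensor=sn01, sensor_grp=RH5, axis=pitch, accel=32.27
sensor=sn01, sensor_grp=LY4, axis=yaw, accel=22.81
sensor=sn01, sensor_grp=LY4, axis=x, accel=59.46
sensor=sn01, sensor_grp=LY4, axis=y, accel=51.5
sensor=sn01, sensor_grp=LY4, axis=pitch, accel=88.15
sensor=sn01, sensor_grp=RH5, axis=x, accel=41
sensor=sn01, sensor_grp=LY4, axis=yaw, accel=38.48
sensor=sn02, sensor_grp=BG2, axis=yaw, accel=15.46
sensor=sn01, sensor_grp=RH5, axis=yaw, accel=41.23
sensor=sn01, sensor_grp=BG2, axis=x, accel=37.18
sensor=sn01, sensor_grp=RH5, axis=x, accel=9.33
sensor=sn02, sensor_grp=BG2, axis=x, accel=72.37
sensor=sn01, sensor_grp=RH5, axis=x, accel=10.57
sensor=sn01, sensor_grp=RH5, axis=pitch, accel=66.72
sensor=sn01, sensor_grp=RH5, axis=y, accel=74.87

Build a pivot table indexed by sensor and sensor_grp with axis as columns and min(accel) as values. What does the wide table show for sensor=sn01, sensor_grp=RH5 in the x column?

Rows with sensor=sn01, sensor_grp=RH5 and axis=x: accel values are 41, 9.33, 10.57.
min(41, 9.33, 10.57) = 9.33.

9.33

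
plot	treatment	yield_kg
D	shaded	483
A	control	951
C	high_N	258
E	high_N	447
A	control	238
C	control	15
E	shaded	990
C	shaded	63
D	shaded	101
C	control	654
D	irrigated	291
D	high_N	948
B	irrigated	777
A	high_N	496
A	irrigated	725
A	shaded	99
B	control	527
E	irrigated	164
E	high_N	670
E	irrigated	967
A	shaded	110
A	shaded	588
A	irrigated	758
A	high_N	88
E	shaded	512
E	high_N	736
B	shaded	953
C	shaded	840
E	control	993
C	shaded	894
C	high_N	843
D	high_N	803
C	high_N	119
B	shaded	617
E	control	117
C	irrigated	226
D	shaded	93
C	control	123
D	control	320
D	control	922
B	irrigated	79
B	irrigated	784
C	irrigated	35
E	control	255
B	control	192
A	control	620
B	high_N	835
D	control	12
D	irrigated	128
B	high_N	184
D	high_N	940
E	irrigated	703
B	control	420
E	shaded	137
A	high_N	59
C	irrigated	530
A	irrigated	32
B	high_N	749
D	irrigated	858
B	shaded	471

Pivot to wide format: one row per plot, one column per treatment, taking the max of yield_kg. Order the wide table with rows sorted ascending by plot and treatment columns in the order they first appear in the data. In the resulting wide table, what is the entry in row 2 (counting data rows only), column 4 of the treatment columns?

With rows sorted ascending by plot, row 2 is plot=B. treatment columns in first-appearance order: shaded, control, high_N, irrigated; column 4 is irrigated.
Long rows with plot=B, treatment=irrigated: max(777, 79, 784) = 784.

784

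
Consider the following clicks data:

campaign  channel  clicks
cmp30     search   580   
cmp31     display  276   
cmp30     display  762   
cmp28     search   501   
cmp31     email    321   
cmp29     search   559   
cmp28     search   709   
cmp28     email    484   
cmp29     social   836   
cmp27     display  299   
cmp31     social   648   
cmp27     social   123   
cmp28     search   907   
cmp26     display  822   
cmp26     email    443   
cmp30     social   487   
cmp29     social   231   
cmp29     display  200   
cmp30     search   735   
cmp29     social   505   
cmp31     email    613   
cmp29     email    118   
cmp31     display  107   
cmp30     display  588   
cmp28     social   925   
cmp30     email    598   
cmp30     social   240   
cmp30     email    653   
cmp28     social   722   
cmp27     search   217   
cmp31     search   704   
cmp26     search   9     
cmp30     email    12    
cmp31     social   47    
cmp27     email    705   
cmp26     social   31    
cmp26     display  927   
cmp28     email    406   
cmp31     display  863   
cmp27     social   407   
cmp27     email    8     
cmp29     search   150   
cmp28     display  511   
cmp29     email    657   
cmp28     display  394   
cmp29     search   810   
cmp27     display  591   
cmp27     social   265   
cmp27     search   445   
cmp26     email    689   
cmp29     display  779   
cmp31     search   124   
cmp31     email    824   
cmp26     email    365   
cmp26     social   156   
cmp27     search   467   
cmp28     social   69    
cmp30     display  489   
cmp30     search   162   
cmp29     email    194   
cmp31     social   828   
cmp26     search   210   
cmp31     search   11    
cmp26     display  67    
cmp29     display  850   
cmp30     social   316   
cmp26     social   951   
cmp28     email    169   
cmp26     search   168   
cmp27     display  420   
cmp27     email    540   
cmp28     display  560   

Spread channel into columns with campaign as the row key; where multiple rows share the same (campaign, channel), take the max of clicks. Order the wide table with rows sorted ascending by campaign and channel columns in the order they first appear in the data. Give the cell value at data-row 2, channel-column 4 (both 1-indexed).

407

With rows sorted ascending by campaign, row 2 is campaign=cmp27. channel columns in first-appearance order: search, display, email, social; column 4 is social.
Long rows with campaign=cmp27, channel=social: max(123, 407, 265) = 407.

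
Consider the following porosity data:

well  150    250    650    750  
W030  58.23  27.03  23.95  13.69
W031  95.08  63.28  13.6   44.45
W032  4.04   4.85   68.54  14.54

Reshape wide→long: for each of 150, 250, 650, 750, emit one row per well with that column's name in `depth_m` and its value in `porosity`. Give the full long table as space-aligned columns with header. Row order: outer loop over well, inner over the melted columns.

Each (well, column) pair becomes one row: 3 × 4 = 12 rows.
For example, (W030, 150) → porosity=58.23.

well  depth_m  porosity
W030  150      58.23   
W030  250      27.03   
W030  650      23.95   
W030  750      13.69   
W031  150      95.08   
W031  250      63.28   
W031  650      13.6    
W031  750      44.45   
W032  150      4.04    
W032  250      4.85    
W032  650      68.54   
W032  750      14.54   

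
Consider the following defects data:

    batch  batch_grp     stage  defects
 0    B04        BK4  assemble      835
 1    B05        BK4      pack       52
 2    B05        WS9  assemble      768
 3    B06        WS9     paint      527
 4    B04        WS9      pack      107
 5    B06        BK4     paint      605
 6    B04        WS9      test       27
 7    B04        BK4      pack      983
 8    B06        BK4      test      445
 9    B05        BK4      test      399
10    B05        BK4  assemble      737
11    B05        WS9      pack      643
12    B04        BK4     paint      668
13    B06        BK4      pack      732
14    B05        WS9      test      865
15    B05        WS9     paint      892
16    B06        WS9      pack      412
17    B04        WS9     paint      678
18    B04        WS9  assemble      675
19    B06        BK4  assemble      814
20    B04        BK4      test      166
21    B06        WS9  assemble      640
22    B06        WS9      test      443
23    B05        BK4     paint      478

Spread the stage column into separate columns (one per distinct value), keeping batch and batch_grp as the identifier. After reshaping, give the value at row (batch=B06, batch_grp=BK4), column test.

445

Wide layout: rows indexed by batch and batch_grp, columns are the 4 distinct stage values (assemble, pack, paint, test).
Cell (batch=B06, batch_grp=BK4, stage=test) draws from the long row where batch=B06, batch_grp=BK4 and stage=test, which has defects=445.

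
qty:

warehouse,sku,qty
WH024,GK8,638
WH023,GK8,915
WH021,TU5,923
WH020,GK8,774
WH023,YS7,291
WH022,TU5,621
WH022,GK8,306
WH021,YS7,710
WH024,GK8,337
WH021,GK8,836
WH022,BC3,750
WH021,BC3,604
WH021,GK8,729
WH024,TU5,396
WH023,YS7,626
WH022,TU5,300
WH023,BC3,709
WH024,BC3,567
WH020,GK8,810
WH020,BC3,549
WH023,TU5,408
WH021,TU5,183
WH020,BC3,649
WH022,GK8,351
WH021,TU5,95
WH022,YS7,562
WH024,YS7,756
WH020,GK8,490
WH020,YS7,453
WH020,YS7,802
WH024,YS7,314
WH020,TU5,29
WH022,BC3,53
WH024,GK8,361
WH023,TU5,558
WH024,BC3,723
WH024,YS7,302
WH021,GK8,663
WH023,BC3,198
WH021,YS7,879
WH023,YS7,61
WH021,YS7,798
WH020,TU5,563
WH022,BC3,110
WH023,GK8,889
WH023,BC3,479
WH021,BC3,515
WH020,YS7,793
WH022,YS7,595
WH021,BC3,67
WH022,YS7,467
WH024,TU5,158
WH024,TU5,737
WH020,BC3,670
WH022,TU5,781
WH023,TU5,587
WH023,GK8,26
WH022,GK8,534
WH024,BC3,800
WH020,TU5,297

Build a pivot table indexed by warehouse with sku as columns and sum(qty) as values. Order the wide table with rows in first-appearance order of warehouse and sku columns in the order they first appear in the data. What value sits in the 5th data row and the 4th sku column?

913

With rows in first-appearance order of warehouse, row 5 is warehouse=WH022. sku columns in first-appearance order: GK8, TU5, YS7, BC3; column 4 is BC3.
Long rows with warehouse=WH022, sku=BC3: 750 + 53 + 110 = 913.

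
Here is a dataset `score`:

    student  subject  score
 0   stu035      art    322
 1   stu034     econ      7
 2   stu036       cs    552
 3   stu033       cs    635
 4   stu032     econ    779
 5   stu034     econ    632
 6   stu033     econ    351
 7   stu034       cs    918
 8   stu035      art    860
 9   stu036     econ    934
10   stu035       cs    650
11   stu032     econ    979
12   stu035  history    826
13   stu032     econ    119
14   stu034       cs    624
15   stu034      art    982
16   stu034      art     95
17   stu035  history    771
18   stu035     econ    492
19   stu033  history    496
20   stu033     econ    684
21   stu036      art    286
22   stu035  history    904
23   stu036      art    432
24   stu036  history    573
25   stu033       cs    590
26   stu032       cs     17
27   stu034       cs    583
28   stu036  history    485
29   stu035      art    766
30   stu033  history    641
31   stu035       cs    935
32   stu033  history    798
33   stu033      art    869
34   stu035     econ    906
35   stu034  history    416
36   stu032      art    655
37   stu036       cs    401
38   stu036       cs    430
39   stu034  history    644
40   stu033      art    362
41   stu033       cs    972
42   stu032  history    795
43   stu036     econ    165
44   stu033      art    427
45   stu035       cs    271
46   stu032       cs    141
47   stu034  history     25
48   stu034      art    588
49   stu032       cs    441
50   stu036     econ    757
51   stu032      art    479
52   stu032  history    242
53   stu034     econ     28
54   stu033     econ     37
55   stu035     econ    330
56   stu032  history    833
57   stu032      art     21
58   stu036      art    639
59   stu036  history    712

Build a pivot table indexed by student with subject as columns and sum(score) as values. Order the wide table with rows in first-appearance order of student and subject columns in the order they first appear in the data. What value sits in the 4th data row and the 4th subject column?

With rows in first-appearance order of student, row 4 is student=stu033. subject columns in first-appearance order: art, econ, cs, history; column 4 is history.
Long rows with student=stu033, subject=history: 496 + 641 + 798 = 1935.

1935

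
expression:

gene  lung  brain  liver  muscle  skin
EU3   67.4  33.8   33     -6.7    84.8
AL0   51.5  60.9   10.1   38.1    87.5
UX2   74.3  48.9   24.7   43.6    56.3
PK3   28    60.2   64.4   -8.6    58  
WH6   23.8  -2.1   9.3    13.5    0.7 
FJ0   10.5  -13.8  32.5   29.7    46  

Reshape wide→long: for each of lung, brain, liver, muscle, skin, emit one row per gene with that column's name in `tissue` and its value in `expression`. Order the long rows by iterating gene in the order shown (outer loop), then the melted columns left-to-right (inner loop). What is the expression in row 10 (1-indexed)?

30 rows total (6 × 5). Row 10: index ⌊(10-1)/5⌋ = 1 into gene → AL0; (10-1) mod 5 = 4 into the melted columns → skin.
So row 10 is (AL0, skin, 87.5); expression = 87.5.

87.5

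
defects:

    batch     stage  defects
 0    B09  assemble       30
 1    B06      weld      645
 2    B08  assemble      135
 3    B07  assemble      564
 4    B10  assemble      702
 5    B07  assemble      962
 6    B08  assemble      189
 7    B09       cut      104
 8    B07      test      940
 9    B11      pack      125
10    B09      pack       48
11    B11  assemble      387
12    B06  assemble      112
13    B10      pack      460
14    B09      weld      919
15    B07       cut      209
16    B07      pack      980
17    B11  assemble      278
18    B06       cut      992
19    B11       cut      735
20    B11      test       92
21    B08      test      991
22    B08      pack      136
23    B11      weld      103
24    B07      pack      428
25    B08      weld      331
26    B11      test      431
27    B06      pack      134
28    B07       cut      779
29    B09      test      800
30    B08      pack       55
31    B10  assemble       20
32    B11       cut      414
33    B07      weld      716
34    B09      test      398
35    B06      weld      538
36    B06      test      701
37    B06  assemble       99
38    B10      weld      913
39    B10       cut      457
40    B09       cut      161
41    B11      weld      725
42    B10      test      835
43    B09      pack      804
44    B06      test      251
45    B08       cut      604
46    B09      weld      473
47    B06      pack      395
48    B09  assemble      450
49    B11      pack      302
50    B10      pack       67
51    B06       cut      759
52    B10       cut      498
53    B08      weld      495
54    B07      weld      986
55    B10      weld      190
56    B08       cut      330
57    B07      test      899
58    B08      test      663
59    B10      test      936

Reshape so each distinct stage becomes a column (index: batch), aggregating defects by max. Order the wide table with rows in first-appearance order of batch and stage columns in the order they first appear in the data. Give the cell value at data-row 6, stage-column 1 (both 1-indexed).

With rows in first-appearance order of batch, row 6 is batch=B11. stage columns in first-appearance order: assemble, weld, cut, test, pack; column 1 is assemble.
Long rows with batch=B11, stage=assemble: max(387, 278) = 387.

387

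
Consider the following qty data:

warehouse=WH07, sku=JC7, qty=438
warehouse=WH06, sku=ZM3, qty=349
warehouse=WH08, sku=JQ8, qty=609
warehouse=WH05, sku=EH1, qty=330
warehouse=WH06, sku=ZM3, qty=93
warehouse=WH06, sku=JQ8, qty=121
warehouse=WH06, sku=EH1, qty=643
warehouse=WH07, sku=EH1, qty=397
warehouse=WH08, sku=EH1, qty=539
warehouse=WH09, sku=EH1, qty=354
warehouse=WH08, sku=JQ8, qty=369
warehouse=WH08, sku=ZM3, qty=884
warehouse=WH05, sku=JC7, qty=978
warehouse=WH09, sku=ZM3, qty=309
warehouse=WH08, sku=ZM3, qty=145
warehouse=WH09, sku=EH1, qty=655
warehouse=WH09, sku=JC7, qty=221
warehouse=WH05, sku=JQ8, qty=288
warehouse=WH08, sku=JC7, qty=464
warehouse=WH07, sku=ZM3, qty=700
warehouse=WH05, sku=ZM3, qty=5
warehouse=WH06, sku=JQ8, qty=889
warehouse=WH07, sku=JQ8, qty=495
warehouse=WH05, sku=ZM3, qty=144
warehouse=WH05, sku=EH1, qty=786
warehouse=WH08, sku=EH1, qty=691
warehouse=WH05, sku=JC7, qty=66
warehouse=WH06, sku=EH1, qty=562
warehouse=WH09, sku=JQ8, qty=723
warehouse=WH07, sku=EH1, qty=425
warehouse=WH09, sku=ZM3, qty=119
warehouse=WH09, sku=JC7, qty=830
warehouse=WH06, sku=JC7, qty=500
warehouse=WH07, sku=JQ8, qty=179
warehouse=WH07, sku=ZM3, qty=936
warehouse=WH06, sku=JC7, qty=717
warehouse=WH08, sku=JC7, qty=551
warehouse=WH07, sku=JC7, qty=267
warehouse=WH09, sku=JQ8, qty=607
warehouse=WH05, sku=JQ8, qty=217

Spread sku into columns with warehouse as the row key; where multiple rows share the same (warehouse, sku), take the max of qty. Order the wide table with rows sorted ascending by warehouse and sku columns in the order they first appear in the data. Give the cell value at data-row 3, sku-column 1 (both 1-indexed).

438

With rows sorted ascending by warehouse, row 3 is warehouse=WH07. sku columns in first-appearance order: JC7, ZM3, JQ8, EH1; column 1 is JC7.
Long rows with warehouse=WH07, sku=JC7: max(438, 267) = 438.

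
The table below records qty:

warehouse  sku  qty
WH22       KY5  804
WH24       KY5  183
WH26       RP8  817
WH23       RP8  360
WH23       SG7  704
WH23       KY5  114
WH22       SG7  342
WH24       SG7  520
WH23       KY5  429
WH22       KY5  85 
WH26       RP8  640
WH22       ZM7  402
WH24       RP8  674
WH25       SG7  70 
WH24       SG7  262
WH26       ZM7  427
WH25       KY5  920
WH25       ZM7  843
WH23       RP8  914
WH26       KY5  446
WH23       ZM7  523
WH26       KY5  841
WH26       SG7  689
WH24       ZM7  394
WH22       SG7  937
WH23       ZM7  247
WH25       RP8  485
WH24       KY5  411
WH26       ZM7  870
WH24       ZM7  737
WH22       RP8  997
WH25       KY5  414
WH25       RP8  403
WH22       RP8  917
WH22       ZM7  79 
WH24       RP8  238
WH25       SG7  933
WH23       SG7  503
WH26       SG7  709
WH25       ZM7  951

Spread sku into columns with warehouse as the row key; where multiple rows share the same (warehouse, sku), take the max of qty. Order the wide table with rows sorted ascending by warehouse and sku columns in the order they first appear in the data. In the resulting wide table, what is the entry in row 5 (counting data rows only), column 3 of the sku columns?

With rows sorted ascending by warehouse, row 5 is warehouse=WH26. sku columns in first-appearance order: KY5, RP8, SG7, ZM7; column 3 is SG7.
Long rows with warehouse=WH26, sku=SG7: max(689, 709) = 709.

709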